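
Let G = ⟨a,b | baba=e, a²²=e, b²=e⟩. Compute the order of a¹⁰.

Compute successive powers until reaching e:
  (a¹⁰)¹ = a¹⁰, (a¹⁰)² = a²⁰, (a¹⁰)³ = a⁸, (a¹⁰)⁴ = a¹⁸, (a¹⁰)⁵ = a⁶, (a¹⁰)⁶ = a¹⁶, (a¹⁰)⁷ = a⁴, (a¹⁰)⁸ = a¹⁴, (a¹⁰)⁹ = a², (a¹⁰)¹⁰ = a¹², (a¹⁰)¹¹ = e.
The smallest positive k with (a¹⁰)ᵏ = e is 11.

Answer: 11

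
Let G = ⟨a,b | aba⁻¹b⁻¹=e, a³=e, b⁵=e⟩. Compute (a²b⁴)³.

Compute successive powers of (a²b⁴), reducing at each step:
  (a²b⁴)²: (a²b⁴) · a² = ab⁴;   (ab⁴) · b⁴ = ab³
  (a²b⁴)³: (ab³) · a² = b³;   (b³) · b⁴ = b²

Answer: b²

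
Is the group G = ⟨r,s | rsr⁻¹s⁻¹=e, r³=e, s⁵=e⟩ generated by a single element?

|G| = 15. The element rs has order 15 (its powers give 15 distinct elements), so ⟨rs⟩ = G and G is cyclic.

Answer: Yes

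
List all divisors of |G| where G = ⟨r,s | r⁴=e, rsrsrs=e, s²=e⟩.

|G| = 24 = 2³ · 3. By Lagrange's theorem the order of any subgroup divides 24; the divisors of 24 are 1, 2, 3, 4, 6, 8, 12, 24.

Answer: 1, 2, 3, 4, 6, 8, 12, 24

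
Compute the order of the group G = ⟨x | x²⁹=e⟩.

G is generated by a single element, so G is cyclic. The relator gives x²⁹ = e and no smaller power is forced to be e, so the 29 powers {e, x, x², x³, x⁴, x⁵, x⁶, x⁷, x⁸, x⁹, x²², x²³, x²¹, x²⁰, x²⁴, x²⁵, x²⁶, x²⁷, x²⁸, x¹², x¹³, x¹¹, x¹⁰, x¹⁴, x¹⁵, x¹⁶, x¹⁷, x¹⁸, x¹⁹} are distinct. Hence |G| = 29.

Answer: 29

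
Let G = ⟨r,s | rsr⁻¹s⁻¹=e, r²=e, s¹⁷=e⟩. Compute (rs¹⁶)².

Compute successive powers of (rs¹⁶), reducing at each step:
  (rs¹⁶)²: (rs¹⁶) · r = s¹⁶;   (s¹⁶) · s¹⁶ = s¹⁵

Answer: s¹⁵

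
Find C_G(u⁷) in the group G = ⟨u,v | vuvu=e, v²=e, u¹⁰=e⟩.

⟨u⁷⟩ ⊆ C_G(u⁷) since powers of u⁷ commute with u⁷; so |C_G(u⁷)| ≥ |⟨u⁷⟩| = 10.
By orbit–stabilizer, |C_G(u⁷)| = |G| / |conj. class of u⁷| = 20 / 2 = 10.
The 10 elements commuting with u⁷ are {e, u, u², u³, u⁴, u⁵, u⁶, u⁷, u⁸, u⁹}.

Answer: {e, u, u², u³, u⁴, u⁵, u⁶, u⁷, u⁸, u⁹}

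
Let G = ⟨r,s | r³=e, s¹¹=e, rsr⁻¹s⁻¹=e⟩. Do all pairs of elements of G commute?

Each pair of generators commutes: r·s = rs = s·r. Since the generators pairwise commute, every element of G commutes with every other, so G is abelian.

Answer: Yes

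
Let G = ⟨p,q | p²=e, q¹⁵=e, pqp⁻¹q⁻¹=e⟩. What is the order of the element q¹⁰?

Compute successive powers until reaching e:
  (q¹⁰)¹ = q¹⁰, (q¹⁰)² = q⁵, (q¹⁰)³ = e.
The smallest positive k with (q¹⁰)ᵏ = e is 3.

Answer: 3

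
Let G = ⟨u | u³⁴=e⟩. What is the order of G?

G is generated by a single element, so G is cyclic. The relator gives u³⁴ = e and no smaller power is forced to be e, so the 34 powers {e, u, u², u³, u⁴, u⁵, u⁶, u⁷, u⁸, u⁹, u²², u²³, u²¹, u²⁰, u²⁴, u²⁵, u²⁶, u²⁷, u²⁸, u²⁹, u³², u³³, u³¹, u³⁰, u¹², u¹³, u¹¹, u¹⁰, u¹⁴, u¹⁵, u¹⁶, u¹⁷, u¹⁸, u¹⁹} are distinct. Hence |G| = 34.

Answer: 34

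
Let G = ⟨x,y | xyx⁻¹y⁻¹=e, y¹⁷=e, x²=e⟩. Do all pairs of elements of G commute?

Each pair of generators commutes: x·y = xy = y·x. Since the generators pairwise commute, every element of G commutes with every other, so G is abelian.

Answer: Yes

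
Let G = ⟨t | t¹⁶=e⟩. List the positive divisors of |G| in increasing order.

|G| = 16 = 2⁴. By Lagrange's theorem the order of any subgroup divides 16; the divisors of 16 are 1, 2, 4, 8, 16.

Answer: 1, 2, 4, 8, 16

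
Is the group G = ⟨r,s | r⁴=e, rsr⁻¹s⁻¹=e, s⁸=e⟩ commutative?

Each pair of generators commutes: r·s = rs = s·r. Since the generators pairwise commute, every element of G commutes with every other, so G is abelian.

Answer: Yes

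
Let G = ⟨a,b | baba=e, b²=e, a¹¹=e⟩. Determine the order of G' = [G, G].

G' = [G, G] is generated by all commutators. The generator-pair commutators are: [a, b] = a².
The subgroup they normally generate is {e, a, a², a³, a⁴, a⁵, a⁶, a⁷, a⁸, a⁹, a¹⁰}, of order 11.
Check: |G/G'| = 22/11 = 2 is the order of the abelianisation.

Answer: 11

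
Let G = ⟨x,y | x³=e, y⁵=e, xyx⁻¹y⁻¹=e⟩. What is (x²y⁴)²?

Compute successive powers of (x²y⁴), reducing at each step:
  (x²y⁴)²: (x²y⁴) · x² = xy⁴;   (xy⁴) · y⁴ = xy³

Answer: xy³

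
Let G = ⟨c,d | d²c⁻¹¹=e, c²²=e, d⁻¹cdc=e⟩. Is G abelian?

c·d = cd but d·c = c¹⁰d⁻¹, so c·d ≠ d·c and G is not abelian.

Answer: No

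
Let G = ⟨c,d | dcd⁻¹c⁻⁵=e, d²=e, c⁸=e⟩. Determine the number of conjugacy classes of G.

The conjugacy classes (representative and size) are:
  [e] (size 1), [c⁵] (size 2), [c²] (size 1), [c⁷] (size 2), [c⁴] (size 1), [c⁶] (size 1), [d] (size 2), [c⁵d] (size 2), [c²d] (size 2), [c³d] (size 2).
Class equation: 1 + 2 + 1 + 2 + 1 + 1 + 2 + 2 + 2 + 2 = 16 = |G|. So G has 10 conjugacy classes.

Answer: 10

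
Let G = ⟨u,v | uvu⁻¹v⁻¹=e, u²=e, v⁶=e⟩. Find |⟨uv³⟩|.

|⟨uv³⟩| equals the order of uv³. Compute successive powers until reaching e:
  (uv³)¹ = uv³, (uv³)² = e.
The smallest positive k with (uv³)ᵏ = e is 2, so |⟨uv³⟩| = 2.

Answer: 2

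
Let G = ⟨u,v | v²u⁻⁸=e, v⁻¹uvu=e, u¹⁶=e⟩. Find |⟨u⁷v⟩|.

|⟨u⁷v⟩| equals the order of u⁷v. Compute successive powers until reaching e:
  (u⁷v)¹ = u⁷v, (u⁷v)² = u⁸, (u⁷v)³ = u⁷v⁻¹, (u⁷v)⁴ = e.
The smallest positive k with (u⁷v)ᵏ = e is 4, so |⟨u⁷v⟩| = 4.

Answer: 4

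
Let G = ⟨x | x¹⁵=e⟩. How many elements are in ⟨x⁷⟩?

|⟨x⁷⟩| equals the order of x⁷. Compute successive powers until reaching e:
  (x⁷)¹ = x⁷, (x⁷)² = x¹⁴, (x⁷)³ = x⁶, (x⁷)⁴ = x¹³, (x⁷)⁵ = x⁵, (x⁷)⁶ = x¹², (x⁷)⁷ = x⁴, (x⁷)⁸ = x¹¹, (x⁷)⁹ = x³, (x⁷)¹⁰ = x¹⁰, (x⁷)¹¹ = x², (x⁷)¹² = x⁹, (x⁷)¹³ = x, (x⁷)¹⁴ = x⁸, (x⁷)¹⁵ = e.
The smallest positive k with (x⁷)ᵏ = e is 15, so |⟨x⁷⟩| = 15.

Answer: 15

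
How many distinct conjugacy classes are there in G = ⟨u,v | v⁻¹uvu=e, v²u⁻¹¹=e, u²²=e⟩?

The conjugacy classes (representative and size) are:
  [e] (size 1), [u²¹] (size 2), [u²] (size 2), [u³] (size 2), [u¹⁸] (size 2), [u¹⁷] (size 2), [u⁶] (size 2), [u⁷] (size 2), [u⁸] (size 2), [u¹³] (size 2), [u¹²] (size 2), [u¹¹] (size 1), [u¹⁰v] (size 11), [u⁷v] (size 11).
Class equation: 1 + 2 + 2 + 2 + 2 + 2 + 2 + 2 + 2 + 2 + 2 + 1 + 11 + 11 = 44 = |G|. So G has 14 conjugacy classes.

Answer: 14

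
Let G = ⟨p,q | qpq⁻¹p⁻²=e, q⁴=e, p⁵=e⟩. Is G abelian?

p·q = pq but q·p = p²q, so p·q ≠ q·p and G is not abelian.

Answer: No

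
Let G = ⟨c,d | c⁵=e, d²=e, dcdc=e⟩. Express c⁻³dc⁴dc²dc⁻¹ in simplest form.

Multiply left to right, reducing at each step:
  (c²) · d = c²d
  (c²d) · c⁴ = c³d
  (c³d) · d = c³
  (c³) · c² = e
  e · d = d
  d · c⁻¹ = cd

Answer: cd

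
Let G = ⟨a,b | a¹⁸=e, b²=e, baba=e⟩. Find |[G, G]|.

G' = [G, G] is generated by all commutators. The generator-pair commutators are: [a, b] = a².
The subgroup they normally generate is {e, a², a⁴, a⁶, a⁸, a¹⁰, a¹², a¹⁴, a¹⁶}, of order 9.
Check: |G/G'| = 36/9 = 4 is the order of the abelianisation.

Answer: 9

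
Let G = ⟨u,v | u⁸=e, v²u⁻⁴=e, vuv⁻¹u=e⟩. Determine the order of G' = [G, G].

G' = [G, G] is generated by all commutators. The generator-pair commutators are: [u, v] = u².
The subgroup they normally generate is {e, u², u⁴, u⁶}, of order 4.
Check: |G/G'| = 16/4 = 4 is the order of the abelianisation.

Answer: 4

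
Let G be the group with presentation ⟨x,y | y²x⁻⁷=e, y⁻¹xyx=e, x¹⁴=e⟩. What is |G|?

Enumerate words in the generators, reducing via the relations: the distinct elements are
  {e, x, y, xy, x², x³, x⁴, x⁵, x⁶, x⁷, x⁸, x⁹, x²y, x³y, x¹², x¹³, x¹¹, x¹⁰, x⁴y, x⁵y, x⁶y, y⁻¹, xy⁻¹, x²y⁻¹, x³y⁻¹, x⁴y⁻¹, x⁵y⁻¹, x⁶y⁻¹}.
No further products give new elements, so |G| = 28.

Answer: 28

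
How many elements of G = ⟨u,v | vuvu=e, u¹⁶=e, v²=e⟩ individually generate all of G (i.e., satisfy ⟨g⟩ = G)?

⟨g⟩ = G would require ord(g) = |G| = 32, but the maximum element order in G is 16 < 32. So G is not cyclic and no single element generates it: the count is 0.

Answer: 0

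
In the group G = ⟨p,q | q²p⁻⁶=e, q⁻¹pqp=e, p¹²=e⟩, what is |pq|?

Compute successive powers until reaching e:
  (pq)¹ = pq, (pq)² = p⁶, (pq)³ = pq⁻¹, (pq)⁴ = e.
The smallest positive k with (pq)ᵏ = e is 4.

Answer: 4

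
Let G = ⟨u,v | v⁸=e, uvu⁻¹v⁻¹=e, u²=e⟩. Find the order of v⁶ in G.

Compute successive powers until reaching e:
  (v⁶)¹ = v⁶, (v⁶)² = v⁴, (v⁶)³ = v², (v⁶)⁴ = e.
The smallest positive k with (v⁶)ᵏ = e is 4.

Answer: 4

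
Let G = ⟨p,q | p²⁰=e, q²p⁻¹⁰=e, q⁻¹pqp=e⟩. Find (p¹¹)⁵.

Compute successive powers of (p¹¹), reducing at each step:
  (p¹¹)²: (p¹¹) · p¹¹ = p²
  (p¹¹)³: (p²) · p¹¹ = p¹³
  (p¹¹)⁴: (p¹³) · p¹¹ = p⁴
  (p¹¹)⁵: (p⁴) · p¹¹ = p¹⁵

Answer: p¹⁵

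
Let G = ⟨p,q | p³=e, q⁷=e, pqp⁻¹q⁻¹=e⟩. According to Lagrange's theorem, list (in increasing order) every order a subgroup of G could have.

|G| = 21 = 3 · 7. By Lagrange's theorem the order of any subgroup divides 21; the divisors of 21 are 1, 3, 7, 21.

Answer: 1, 3, 7, 21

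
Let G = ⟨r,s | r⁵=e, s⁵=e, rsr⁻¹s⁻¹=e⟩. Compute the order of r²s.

Compute successive powers until reaching e:
  (r²s)¹ = r²s, (r²s)² = r⁴s², (r²s)³ = rs³, (r²s)⁴ = r³s⁴, (r²s)⁵ = e.
The smallest positive k with (r²s)ᵏ = e is 5.

Answer: 5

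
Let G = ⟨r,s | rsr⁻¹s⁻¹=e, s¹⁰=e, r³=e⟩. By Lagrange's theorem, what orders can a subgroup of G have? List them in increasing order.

|G| = 30 = 2 · 3 · 5. By Lagrange's theorem the order of any subgroup divides 30; the divisors of 30 are 1, 2, 3, 5, 6, 10, 15, 30.

Answer: 1, 2, 3, 5, 6, 10, 15, 30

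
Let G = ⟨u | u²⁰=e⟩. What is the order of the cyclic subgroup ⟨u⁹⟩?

|⟨u⁹⟩| equals the order of u⁹. Compute successive powers until reaching e:
  (u⁹)¹ = u⁹, (u⁹)² = u¹⁸, (u⁹)³ = u⁷, (u⁹)⁴ = u¹⁶, (u⁹)⁵ = u⁵, (u⁹)⁶ = u¹⁴, (u⁹)⁷ = u³, (u⁹)⁸ = u¹², (u⁹)⁹ = u, (u⁹)¹⁰ = u¹⁰, (u⁹)¹¹ = u¹⁹, (u⁹)¹² = u⁸, (u⁹)¹³ = u¹⁷, (u⁹)¹⁴ = u⁶, (u⁹)¹⁵ = u¹⁵, (u⁹)¹⁶ = u⁴, (u⁹)¹⁷ = u¹³, (u⁹)¹⁸ = u², (u⁹)¹⁹ = u¹¹, (u⁹)²⁰ = e.
The smallest positive k with (u⁹)ᵏ = e is 20, so |⟨u⁹⟩| = 20.

Answer: 20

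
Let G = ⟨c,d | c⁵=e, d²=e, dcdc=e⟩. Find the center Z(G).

An element z ∈ Z(G) iff z commutes with every generator.
For example e is central: e·c = c = c·e; e·d = d = d·e.
Whereas c ∉ Z(G) since c·d = cd ≠ c⁴d = d·c.
Checking each of the 10 elements this way gives Z(G) = {e}, of order 1.

Answer: {e}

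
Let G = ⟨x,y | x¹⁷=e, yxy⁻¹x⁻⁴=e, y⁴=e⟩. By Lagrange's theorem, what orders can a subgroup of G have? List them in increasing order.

|G| = 68 = 2² · 17. By Lagrange's theorem the order of any subgroup divides 68; the divisors of 68 are 1, 2, 4, 17, 34, 68.

Answer: 1, 2, 4, 17, 34, 68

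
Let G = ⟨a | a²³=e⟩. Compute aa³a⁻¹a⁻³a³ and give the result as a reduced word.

Multiply left to right, reducing at each step:
  a · a³ = a⁴
  (a⁴) · a⁻¹ = a³
  (a³) · a⁻³ = e
  e · a³ = a³

Answer: a³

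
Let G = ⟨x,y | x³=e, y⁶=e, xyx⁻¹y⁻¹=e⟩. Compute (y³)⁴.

Compute successive powers of (y³), reducing at each step:
  (y³)²: (y³) · y³ = e
  (y³)³: e · y³ = y³
  (y³)⁴: (y³) · y³ = e

Answer: e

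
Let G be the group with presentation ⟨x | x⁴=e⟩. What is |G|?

G is generated by a single element, so G is cyclic. The relator gives x⁴ = e and no smaller power is forced to be e, so the 4 powers {e, x, x², x³} are distinct. Hence |G| = 4.

Answer: 4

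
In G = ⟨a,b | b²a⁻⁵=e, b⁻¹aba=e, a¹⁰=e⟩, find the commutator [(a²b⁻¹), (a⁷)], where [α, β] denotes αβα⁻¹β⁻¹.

[(a²b⁻¹), (a⁷)] = (a²b⁻¹)·(a⁷)·(a²b⁻¹)⁻¹·(a⁷)⁻¹.
  (a²b⁻¹) · (a⁷) = b
  b · (a²b) = a³
  (a³) · (a³) = a⁶

Answer: a⁶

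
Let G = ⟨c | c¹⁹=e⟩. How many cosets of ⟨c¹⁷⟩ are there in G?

First find ord(c¹⁷) by computing successive powers:
  (c¹⁷)¹ = c¹⁷, (c¹⁷)² = c¹⁵, (c¹⁷)³ = c¹³, (c¹⁷)⁴ = c¹¹, (c¹⁷)⁵ = c⁹, (c¹⁷)⁶ = c⁷, (c¹⁷)⁷ = c⁵, (c¹⁷)⁸ = c³, (c¹⁷)⁹ = c, (c¹⁷)¹⁰ = c¹⁸, (c¹⁷)¹¹ = c¹⁶, (c¹⁷)¹² = c¹⁴, (c¹⁷)¹³ = c¹², (c¹⁷)¹⁴ = c¹⁰, (c¹⁷)¹⁵ = c⁸, (c¹⁷)¹⁶ = c⁶, (c¹⁷)¹⁷ = c⁴, (c¹⁷)¹⁸ = c², (c¹⁷)¹⁹ = e.
So |⟨c¹⁷⟩| = ord(c¹⁷) = 19. With |G| = 19, by Lagrange [G : ⟨c¹⁷⟩] = 19/19 = 1.

Answer: 1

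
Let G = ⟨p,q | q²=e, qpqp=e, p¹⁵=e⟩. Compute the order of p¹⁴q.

Compute successive powers until reaching e:
  (p¹⁴q)¹ = p¹⁴q, (p¹⁴q)² = e.
The smallest positive k with (p¹⁴q)ᵏ = e is 2.

Answer: 2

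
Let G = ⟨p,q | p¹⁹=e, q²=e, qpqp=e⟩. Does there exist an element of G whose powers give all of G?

Every cyclic group is abelian. But p·q = pq while q·p = p¹⁸q, so p·q ≠ q·p and G is not abelian. Hence G is not cyclic.

Answer: No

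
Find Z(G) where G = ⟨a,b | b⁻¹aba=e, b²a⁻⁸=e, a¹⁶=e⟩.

An element z ∈ Z(G) iff z commutes with every generator.
For example a⁸ is central: (a⁸)·a = a⁹ = a·(a⁸); (a⁸)·b = b⁻¹ = b·(a⁸).
Whereas a ∉ Z(G) since a·b = ab ≠ a⁷b⁻¹ = b·a.
Checking each of the 32 elements this way gives Z(G) = {e, a⁸}, of order 2.

Answer: {e, a⁸}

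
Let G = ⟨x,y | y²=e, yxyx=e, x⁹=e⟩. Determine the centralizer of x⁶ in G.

⟨x⁶⟩ ⊆ C_G(x⁶) since powers of x⁶ commute with x⁶; so |C_G(x⁶)| ≥ |⟨x⁶⟩| = 3.
By orbit–stabilizer, |C_G(x⁶)| = |G| / |conj. class of x⁶| = 18 / 2 = 9.
The 9 elements commuting with x⁶ are {e, x, x², x³, x⁴, x⁵, x⁶, x⁷, x⁸}.

Answer: {e, x, x², x³, x⁴, x⁵, x⁶, x⁷, x⁸}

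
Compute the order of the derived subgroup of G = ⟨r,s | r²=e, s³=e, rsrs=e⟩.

G' = [G, G] is generated by all commutators. The generator-pair commutators are: [r, s] = s.
The subgroup they normally generate is {e, s, s²}, of order 3.
Check: |G/G'| = 6/3 = 2 is the order of the abelianisation.

Answer: 3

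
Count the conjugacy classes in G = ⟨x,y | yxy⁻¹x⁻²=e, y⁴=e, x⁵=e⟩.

The conjugacy classes (representative and size) are:
  [e] (size 1), [x⁴] (size 4), [x²y] (size 5), [y²] (size 5), [x³y³] (size 5).
Class equation: 1 + 4 + 5 + 5 + 5 = 20 = |G|. So G has 5 conjugacy classes.

Answer: 5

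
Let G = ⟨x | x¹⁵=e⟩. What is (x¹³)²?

Compute successive powers of (x¹³), reducing at each step:
  (x¹³)²: (x¹³) · x¹³ = x¹¹

Answer: x¹¹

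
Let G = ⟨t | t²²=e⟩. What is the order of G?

G is generated by a single element, so G is cyclic. The relator gives t²² = e and no smaller power is forced to be e, so the 22 powers {e, t, t², t³, t⁴, t⁵, t⁶, t⁷, t⁸, t⁹, t²¹, t²⁰, t¹², t¹³, t¹¹, t¹⁰, t¹⁴, t¹⁵, t¹⁶, t¹⁷, t¹⁸, t¹⁹} are distinct. Hence |G| = 22.

Answer: 22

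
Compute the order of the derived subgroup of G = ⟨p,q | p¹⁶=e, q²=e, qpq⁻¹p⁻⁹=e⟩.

G' = [G, G] is generated by all commutators. The generator-pair commutators are: [p, q] = p⁸.
The subgroup they normally generate is {e, p⁸}, of order 2.
Check: |G/G'| = 32/2 = 16 is the order of the abelianisation.

Answer: 2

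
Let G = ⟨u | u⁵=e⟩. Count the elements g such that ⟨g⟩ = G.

G is cyclic of order 5. An element generates G iff its order is 5, and a cyclic group of order 5 has exactly φ(5) = 4 such elements.

Answer: 4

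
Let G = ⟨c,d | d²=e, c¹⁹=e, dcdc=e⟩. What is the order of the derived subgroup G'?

G' = [G, G] is generated by all commutators. The generator-pair commutators are: [c, d] = c².
The subgroup they normally generate is {e, c, c², c³, c⁴, c⁵, c⁶, c⁷, c⁸, c⁹, c¹⁰, c¹¹, c¹², c¹³, c¹⁴, c¹⁵, c¹⁶, c¹⁷, c¹⁸}, of order 19.
Check: |G/G'| = 38/19 = 2 is the order of the abelianisation.

Answer: 19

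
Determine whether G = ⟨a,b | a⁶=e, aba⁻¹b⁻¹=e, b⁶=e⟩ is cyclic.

|G| = 36, but the maximum element order in G is 6 < 36. No single element generates all of G, so G is not cyclic.

Answer: No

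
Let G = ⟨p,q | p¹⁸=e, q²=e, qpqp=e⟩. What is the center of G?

An element z ∈ Z(G) iff z commutes with every generator.
For example p⁹ is central: (p⁹)·p = p¹⁰ = p·(p⁹); (p⁹)·q = p⁹q = q·(p⁹).
Whereas p ∉ Z(G) since p·q = pq ≠ p¹⁷q = q·p.
Checking each of the 36 elements this way gives Z(G) = {e, p⁹}, of order 2.

Answer: {e, p⁹}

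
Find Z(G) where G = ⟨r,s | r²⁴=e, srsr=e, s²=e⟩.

An element z ∈ Z(G) iff z commutes with every generator.
For example r¹² is central: (r¹²)·r = r¹³ = r·(r¹²); (r¹²)·s = r¹²s = s·(r¹²).
Whereas r ∉ Z(G) since r·s = rs ≠ r²³s = s·r.
Checking each of the 48 elements this way gives Z(G) = {e, r¹²}, of order 2.

Answer: {e, r¹²}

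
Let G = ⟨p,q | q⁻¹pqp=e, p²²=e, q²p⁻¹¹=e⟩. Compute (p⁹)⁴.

Compute successive powers of (p⁹), reducing at each step:
  (p⁹)²: (p⁹) · p⁹ = p¹⁸
  (p⁹)³: (p¹⁸) · p⁹ = p⁵
  (p⁹)⁴: (p⁵) · p⁹ = p¹⁴

Answer: p¹⁴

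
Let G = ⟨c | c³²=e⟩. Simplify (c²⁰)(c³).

Compute (c²⁰) · (c³) by multiplying left to right and reducing via the relations at each step:
  (c²⁰) · c³ = c²³

Answer: c²³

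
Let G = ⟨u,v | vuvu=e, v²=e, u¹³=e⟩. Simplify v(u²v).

Compute v · (u²v) by multiplying left to right and reducing via the relations at each step:
  v · u² = u¹¹v
  (u¹¹v) · v = u¹¹

Answer: u¹¹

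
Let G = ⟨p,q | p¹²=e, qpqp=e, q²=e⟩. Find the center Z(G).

An element z ∈ Z(G) iff z commutes with every generator.
For example p⁶ is central: (p⁶)·p = p⁷ = p·(p⁶); (p⁶)·q = p⁶q = q·(p⁶).
Whereas p ∉ Z(G) since p·q = pq ≠ p¹¹q = q·p.
Checking each of the 24 elements this way gives Z(G) = {e, p⁶}, of order 2.

Answer: {e, p⁶}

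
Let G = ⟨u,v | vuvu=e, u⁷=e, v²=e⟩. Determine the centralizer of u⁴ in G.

⟨u⁴⟩ ⊆ C_G(u⁴) since powers of u⁴ commute with u⁴; so |C_G(u⁴)| ≥ |⟨u⁴⟩| = 7.
By orbit–stabilizer, |C_G(u⁴)| = |G| / |conj. class of u⁴| = 14 / 2 = 7.
The 7 elements commuting with u⁴ are {e, u, u², u³, u⁴, u⁵, u⁶}.

Answer: {e, u, u², u³, u⁴, u⁵, u⁶}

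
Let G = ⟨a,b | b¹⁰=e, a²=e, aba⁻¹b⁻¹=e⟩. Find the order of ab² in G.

Compute successive powers until reaching e:
  (ab²)¹ = ab², (ab²)² = b⁴, (ab²)³ = ab⁶, (ab²)⁴ = b⁸, (ab²)⁵ = a, (ab²)⁶ = b², (ab²)⁷ = ab⁴, (ab²)⁸ = b⁶, (ab²)⁹ = ab⁸, (ab²)¹⁰ = e.
The smallest positive k with (ab²)ᵏ = e is 10.

Answer: 10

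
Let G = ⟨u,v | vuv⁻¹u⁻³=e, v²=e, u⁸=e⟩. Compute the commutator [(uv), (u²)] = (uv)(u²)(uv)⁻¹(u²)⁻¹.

[(uv), (u²)] = (uv)·(u²)·(uv)⁻¹·(u²)⁻¹.
  (uv) · (u²) = u⁷v
  (u⁷v) · (u⁵v) = u⁶
  (u⁶) · (u⁶) = u⁴

Answer: u⁴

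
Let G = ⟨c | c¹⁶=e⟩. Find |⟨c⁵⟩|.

|⟨c⁵⟩| equals the order of c⁵. Compute successive powers until reaching e:
  (c⁵)¹ = c⁵, (c⁵)² = c¹⁰, (c⁵)³ = c¹⁵, (c⁵)⁴ = c⁴, (c⁵)⁵ = c⁹, (c⁵)⁶ = c¹⁴, (c⁵)⁷ = c³, (c⁵)⁸ = c⁸, (c⁵)⁹ = c¹³, (c⁵)¹⁰ = c², (c⁵)¹¹ = c⁷, (c⁵)¹² = c¹², (c⁵)¹³ = c, (c⁵)¹⁴ = c⁶, (c⁵)¹⁵ = c¹¹, (c⁵)¹⁶ = e.
The smallest positive k with (c⁵)ᵏ = e is 16, so |⟨c⁵⟩| = 16.

Answer: 16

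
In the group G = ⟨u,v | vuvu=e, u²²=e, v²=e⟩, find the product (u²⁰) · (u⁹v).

Compute (u²⁰) · (u⁹v) by multiplying left to right and reducing via the relations at each step:
  (u²⁰) · u⁹ = u⁷
  (u⁷) · v = u⁷v

Answer: u⁷v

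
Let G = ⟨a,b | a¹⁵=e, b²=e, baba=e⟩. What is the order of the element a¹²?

Compute successive powers until reaching e:
  (a¹²)¹ = a¹², (a¹²)² = a⁹, (a¹²)³ = a⁶, (a¹²)⁴ = a³, (a¹²)⁵ = e.
The smallest positive k with (a¹²)ᵏ = e is 5.

Answer: 5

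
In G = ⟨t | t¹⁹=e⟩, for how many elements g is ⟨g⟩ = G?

G is cyclic of order 19. An element generates G iff its order is 19, and a cyclic group of order 19 has exactly φ(19) = 18 such elements.

Answer: 18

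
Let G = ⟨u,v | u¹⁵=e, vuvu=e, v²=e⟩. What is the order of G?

Enumerate words in the generators, reducing via the relations: the distinct elements are
  {e, u, v, uv, u², u³, u⁴, u⁵, u⁶, u⁷, u⁸, u⁹, u²v, u³v, u¹², u¹³, u¹¹, u¹⁰, u¹⁴, u⁴v, u⁵v, u⁶v, u⁷v, u⁸v, u⁹v, u¹²v, u¹³v, u¹¹v, u¹⁰v, u¹⁴v}.
No further products give new elements, so |G| = 30.

Answer: 30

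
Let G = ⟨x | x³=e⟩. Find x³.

Compute successive powers of x, reducing at each step:
  x²: x · x = x²
  x³: (x²) · x = e

Answer: e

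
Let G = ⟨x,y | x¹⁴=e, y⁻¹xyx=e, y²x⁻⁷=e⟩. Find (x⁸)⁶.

Compute successive powers of (x⁸), reducing at each step:
  (x⁸)²: (x⁸) · x⁸ = x²
  (x⁸)³: (x²) · x⁸ = x¹⁰
  (x⁸)⁴: (x¹⁰) · x⁸ = x⁴
  (x⁸)⁵: (x⁴) · x⁸ = x¹²
  (x⁸)⁶: (x¹²) · x⁸ = x⁶

Answer: x⁶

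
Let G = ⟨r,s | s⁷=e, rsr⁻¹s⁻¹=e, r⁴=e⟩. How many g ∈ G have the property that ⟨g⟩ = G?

G is cyclic of order 28. An element generates G iff its order is 28, and a cyclic group of order 28 has exactly φ(28) = 12 such elements.

Answer: 12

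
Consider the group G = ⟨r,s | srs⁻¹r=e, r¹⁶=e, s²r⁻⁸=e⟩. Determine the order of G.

Enumerate words in the generators, reducing via the relations: the distinct elements are
  {e, r, s, rs, r², r³, r⁴, r⁵, r⁶, r⁷, r⁸, r⁹, r²s, r³s, r¹², r¹³, r¹¹, r¹⁰, r¹⁴, r¹⁵, r⁴s, r⁵s, r⁶s, r⁷s, s⁻¹, rs⁻¹, r²s⁻¹, r³s⁻¹, r⁴s⁻¹, r⁵s⁻¹, r⁶s⁻¹, r⁷s⁻¹}.
No further products give new elements, so |G| = 32.

Answer: 32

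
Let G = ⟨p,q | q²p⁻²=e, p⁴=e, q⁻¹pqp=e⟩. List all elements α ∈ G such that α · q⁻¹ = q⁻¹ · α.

⟨q⁻¹⟩ ⊆ C_G(q⁻¹) since powers of q⁻¹ commute with q⁻¹; so |C_G(q⁻¹)| ≥ |⟨q⁻¹⟩| = 4.
By orbit–stabilizer, |C_G(q⁻¹)| = |G| / |conj. class of q⁻¹| = 8 / 2 = 4.
The 4 elements commuting with q⁻¹ are {e, p², q, q⁻¹}.

Answer: {e, p², q, q⁻¹}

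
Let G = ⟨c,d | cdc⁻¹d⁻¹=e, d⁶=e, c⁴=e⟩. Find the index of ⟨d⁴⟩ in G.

First find ord(d⁴) by computing successive powers:
  (d⁴)¹ = d⁴, (d⁴)² = d², (d⁴)³ = e.
So |⟨d⁴⟩| = ord(d⁴) = 3. With |G| = 24, by Lagrange [G : ⟨d⁴⟩] = 24/3 = 8.

Answer: 8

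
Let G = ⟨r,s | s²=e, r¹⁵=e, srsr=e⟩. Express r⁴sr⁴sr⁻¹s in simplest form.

Multiply left to right, reducing at each step:
  (r⁴) · s = r⁴s
  (r⁴s) · r⁴ = s
  s · s = e
  e · r⁻¹ = r¹⁴
  (r¹⁴) · s = r¹⁴s

Answer: r¹⁴s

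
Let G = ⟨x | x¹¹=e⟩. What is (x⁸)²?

Compute successive powers of (x⁸), reducing at each step:
  (x⁸)²: (x⁸) · x⁸ = x⁵

Answer: x⁵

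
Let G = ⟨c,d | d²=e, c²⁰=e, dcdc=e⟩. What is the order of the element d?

Compute successive powers until reaching e:
  d¹ = d, d² = e.
The smallest positive k with dᵏ = e is 2.

Answer: 2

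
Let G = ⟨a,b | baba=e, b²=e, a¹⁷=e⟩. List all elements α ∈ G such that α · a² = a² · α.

⟨a²⟩ ⊆ C_G(a²) since powers of a² commute with a²; so |C_G(a²)| ≥ |⟨a²⟩| = 17.
By orbit–stabilizer, |C_G(a²)| = |G| / |conj. class of a²| = 34 / 2 = 17.
The 17 elements commuting with a² are {e, a, a², a³, a⁴, a⁵, a⁶, a⁷, a⁸, a⁹, a¹⁰, a¹¹, a¹², a¹³, a¹⁴, a¹⁵, a¹⁶}.

Answer: {e, a, a², a³, a⁴, a⁵, a⁶, a⁷, a⁸, a⁹, a¹⁰, a¹¹, a¹², a¹³, a¹⁴, a¹⁵, a¹⁶}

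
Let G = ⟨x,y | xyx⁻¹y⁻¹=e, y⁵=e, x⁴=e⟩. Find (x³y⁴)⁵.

Compute successive powers of (x³y⁴), reducing at each step:
  (x³y⁴)²: (x³y⁴) · x³ = x²y⁴;   (x²y⁴) · y⁴ = x²y³
  (x³y⁴)³: (x²y³) · x³ = xy³;   (xy³) · y⁴ = xy²
  (x³y⁴)⁴: (xy²) · x³ = y²;   (y²) · y⁴ = y
  (x³y⁴)⁵: y · x³ = x³y;   (x³y) · y⁴ = x³

Answer: x³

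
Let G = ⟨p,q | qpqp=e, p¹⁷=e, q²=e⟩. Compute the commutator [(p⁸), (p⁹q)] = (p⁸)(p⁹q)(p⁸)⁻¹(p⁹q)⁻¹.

[(p⁸), (p⁹q)] = (p⁸)·(p⁹q)·(p⁸)⁻¹·(p⁹q)⁻¹.
  (p⁸) · (p⁹q) = q
  q · (p⁹) = p⁸q
  (p⁸q) · (p⁹q) = p¹⁶

Answer: p¹⁶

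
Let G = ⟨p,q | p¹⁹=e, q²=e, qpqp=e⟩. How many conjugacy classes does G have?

The conjugacy classes (representative and size) are:
  [e] (size 1), [p¹⁸] (size 2), [p²] (size 2), [p¹⁶] (size 2), [p⁴] (size 2), [p¹⁴] (size 2), [p¹³] (size 2), [p¹²] (size 2), [p⁸] (size 2), [p⁹] (size 2), [q] (size 19).
Class equation: 1 + 2 + 2 + 2 + 2 + 2 + 2 + 2 + 2 + 2 + 19 = 38 = |G|. So G has 11 conjugacy classes.

Answer: 11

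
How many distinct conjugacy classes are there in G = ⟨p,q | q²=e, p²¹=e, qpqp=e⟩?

The conjugacy classes (representative and size) are:
  [e] (size 1), [p²⁰] (size 2), [p²] (size 2), [p³] (size 2), [p¹⁷] (size 2), [p⁵] (size 2), [p⁶] (size 2), [p⁷] (size 2), [p⁸] (size 2), [p⁹] (size 2), [p¹⁰] (size 2), [q] (size 21).
Class equation: 1 + 2 + 2 + 2 + 2 + 2 + 2 + 2 + 2 + 2 + 2 + 21 = 42 = |G|. So G has 12 conjugacy classes.

Answer: 12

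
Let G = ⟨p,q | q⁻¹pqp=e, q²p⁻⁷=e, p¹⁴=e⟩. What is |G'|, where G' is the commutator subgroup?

G' = [G, G] is generated by all commutators. The generator-pair commutators are: [p, q] = p².
The subgroup they normally generate is {e, p², p⁴, p⁶, p⁸, p¹⁰, p¹²}, of order 7.
Check: |G/G'| = 28/7 = 4 is the order of the abelianisation.

Answer: 7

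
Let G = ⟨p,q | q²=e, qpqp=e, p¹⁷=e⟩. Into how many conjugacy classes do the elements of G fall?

The conjugacy classes (representative and size) are:
  [e] (size 1), [p¹⁶] (size 2), [p²] (size 2), [p³] (size 2), [p¹³] (size 2), [p¹²] (size 2), [p⁶] (size 2), [p¹⁰] (size 2), [p⁹] (size 2), [p⁷q] (size 17).
Class equation: 1 + 2 + 2 + 2 + 2 + 2 + 2 + 2 + 2 + 17 = 34 = |G|. So G has 10 conjugacy classes.

Answer: 10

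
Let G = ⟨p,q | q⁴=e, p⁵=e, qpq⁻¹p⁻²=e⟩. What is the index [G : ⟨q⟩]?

First find ord(q) by computing successive powers:
  q¹ = q, q² = q², q³ = q³, q⁴ = e.
So |⟨q⟩| = ord(q) = 4. With |G| = 20, by Lagrange [G : ⟨q⟩] = 20/4 = 5.

Answer: 5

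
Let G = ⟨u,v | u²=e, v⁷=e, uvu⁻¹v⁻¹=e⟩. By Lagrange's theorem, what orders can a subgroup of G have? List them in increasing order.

|G| = 14 = 2 · 7. By Lagrange's theorem the order of any subgroup divides 14; the divisors of 14 are 1, 2, 7, 14.

Answer: 1, 2, 7, 14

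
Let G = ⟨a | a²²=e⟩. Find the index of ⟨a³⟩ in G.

First find ord(a³) by computing successive powers:
  (a³)¹ = a³, (a³)² = a⁶, (a³)³ = a⁹, (a³)⁴ = a¹², (a³)⁵ = a¹⁵, (a³)⁶ = a¹⁸, (a³)⁷ = a²¹, (a³)⁸ = a², (a³)⁹ = a⁵, (a³)¹⁰ = a⁸, (a³)¹¹ = a¹¹, (a³)¹² = a¹⁴, (a³)¹³ = a¹⁷, (a³)¹⁴ = a²⁰, (a³)¹⁵ = a, (a³)¹⁶ = a⁴, (a³)¹⁷ = a⁷, (a³)¹⁸ = a¹⁰, (a³)¹⁹ = a¹³, (a³)²⁰ = a¹⁶, (a³)²¹ = a¹⁹, (a³)²² = e.
So |⟨a³⟩| = ord(a³) = 22. With |G| = 22, by Lagrange [G : ⟨a³⟩] = 22/22 = 1.

Answer: 1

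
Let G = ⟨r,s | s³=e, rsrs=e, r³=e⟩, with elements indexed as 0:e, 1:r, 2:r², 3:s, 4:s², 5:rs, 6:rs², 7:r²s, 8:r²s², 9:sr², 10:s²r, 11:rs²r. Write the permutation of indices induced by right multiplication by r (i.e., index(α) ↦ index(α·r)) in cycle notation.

(0 1 2)(3 8 9)(4 10 5)(6 11 7)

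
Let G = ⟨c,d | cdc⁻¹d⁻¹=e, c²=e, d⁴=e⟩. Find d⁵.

Compute successive powers of d, reducing at each step:
  d²: d · d = d²
  d³: (d²) · d = d³
  d⁴: (d³) · d = e
  d⁵: e · d = d

Answer: d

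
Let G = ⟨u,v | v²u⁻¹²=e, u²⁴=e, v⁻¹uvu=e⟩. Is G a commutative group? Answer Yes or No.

u·v = uv but v·u = u¹¹v⁻¹, so u·v ≠ v·u and G is not abelian.

Answer: No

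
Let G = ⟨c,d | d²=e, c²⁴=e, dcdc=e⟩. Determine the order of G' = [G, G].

G' = [G, G] is generated by all commutators. The generator-pair commutators are: [c, d] = c².
The subgroup they normally generate is {e, c², c⁴, c⁶, c⁸, c¹⁰, c¹², c¹⁴, c¹⁶, c¹⁸, c²⁰, c²²}, of order 12.
Check: |G/G'| = 48/12 = 4 is the order of the abelianisation.

Answer: 12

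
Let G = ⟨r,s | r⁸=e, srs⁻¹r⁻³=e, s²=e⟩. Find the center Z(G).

An element z ∈ Z(G) iff z commutes with every generator.
For example r⁴ is central: (r⁴)·r = r⁵ = r·(r⁴); (r⁴)·s = r⁴s = s·(r⁴).
Whereas r ∉ Z(G) since r·s = rs ≠ r³s = s·r.
Checking each of the 16 elements this way gives Z(G) = {e, r⁴}, of order 2.

Answer: {e, r⁴}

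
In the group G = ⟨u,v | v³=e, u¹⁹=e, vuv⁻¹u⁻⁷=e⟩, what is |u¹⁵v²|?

Compute successive powers until reaching e:
  (u¹⁵v²)¹ = u¹⁵v², (u¹⁵v²)² = u⁹v, (u¹⁵v²)³ = e.
The smallest positive k with (u¹⁵v²)ᵏ = e is 3.

Answer: 3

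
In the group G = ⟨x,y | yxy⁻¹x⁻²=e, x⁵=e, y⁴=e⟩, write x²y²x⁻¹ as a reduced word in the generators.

Multiply left to right, reducing at each step:
  (x²) · y² = x²y²
  (x²y²) · x⁻¹ = x³y²

Answer: x³y²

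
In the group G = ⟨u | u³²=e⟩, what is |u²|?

Compute successive powers until reaching e:
  (u²)¹ = u², (u²)² = u⁴, (u²)³ = u⁶, (u²)⁴ = u⁸, (u²)⁵ = u¹⁰, (u²)⁶ = u¹², (u²)⁷ = u¹⁴, (u²)⁸ = u¹⁶, (u²)⁹ = u¹⁸, (u²)¹⁰ = u²⁰, (u²)¹¹ = u²², (u²)¹² = u²⁴, (u²)¹³ = u²⁶, (u²)¹⁴ = u²⁸, (u²)¹⁵ = u³⁰, (u²)¹⁶ = e.
The smallest positive k with (u²)ᵏ = e is 16.

Answer: 16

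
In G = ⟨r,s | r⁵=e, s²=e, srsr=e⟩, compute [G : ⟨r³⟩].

First find ord(r³) by computing successive powers:
  (r³)¹ = r³, (r³)² = r, (r³)³ = r⁴, (r³)⁴ = r², (r³)⁵ = e.
So |⟨r³⟩| = ord(r³) = 5. With |G| = 10, by Lagrange [G : ⟨r³⟩] = 10/5 = 2.

Answer: 2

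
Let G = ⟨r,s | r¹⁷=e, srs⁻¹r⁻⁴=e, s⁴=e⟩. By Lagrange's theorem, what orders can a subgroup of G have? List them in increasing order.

|G| = 68 = 2² · 17. By Lagrange's theorem the order of any subgroup divides 68; the divisors of 68 are 1, 2, 4, 17, 34, 68.

Answer: 1, 2, 4, 17, 34, 68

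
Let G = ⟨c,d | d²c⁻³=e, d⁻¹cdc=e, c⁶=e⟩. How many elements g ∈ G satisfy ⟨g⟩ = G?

⟨g⟩ = G would require ord(g) = |G| = 12, but the maximum element order in G is 6 < 12. So G is not cyclic and no single element generates it: the count is 0.

Answer: 0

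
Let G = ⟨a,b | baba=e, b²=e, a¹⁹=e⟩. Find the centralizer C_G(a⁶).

⟨a⁶⟩ ⊆ C_G(a⁶) since powers of a⁶ commute with a⁶; so |C_G(a⁶)| ≥ |⟨a⁶⟩| = 19.
By orbit–stabilizer, |C_G(a⁶)| = |G| / |conj. class of a⁶| = 38 / 2 = 19.
The 19 elements commuting with a⁶ are {e, a, a², a³, a⁴, a⁵, a⁶, a⁷, a⁸, a⁹, a¹⁰, a¹¹, a¹², a¹³, a¹⁴, a¹⁵, a¹⁶, a¹⁷, a¹⁸}.

Answer: {e, a, a², a³, a⁴, a⁵, a⁶, a⁷, a⁸, a⁹, a¹⁰, a¹¹, a¹², a¹³, a¹⁴, a¹⁵, a¹⁶, a¹⁷, a¹⁸}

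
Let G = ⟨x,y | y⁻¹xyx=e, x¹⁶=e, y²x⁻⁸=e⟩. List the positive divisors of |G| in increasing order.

|G| = 32 = 2⁵. By Lagrange's theorem the order of any subgroup divides 32; the divisors of 32 are 1, 2, 4, 8, 16, 32.

Answer: 1, 2, 4, 8, 16, 32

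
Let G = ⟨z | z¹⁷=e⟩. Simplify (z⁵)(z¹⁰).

Compute (z⁵) · (z¹⁰) by multiplying left to right and reducing via the relations at each step:
  (z⁵) · z¹⁰ = z¹⁵

Answer: z¹⁵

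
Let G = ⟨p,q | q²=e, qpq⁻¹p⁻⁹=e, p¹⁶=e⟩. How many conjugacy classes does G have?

The conjugacy classes (representative and size) are:
  [e] (size 1), [p⁹] (size 2), [p²] (size 1), [p³] (size 2), [p⁴] (size 1), [p¹³] (size 2), [p⁶] (size 1), [p¹⁵] (size 2), [p⁸] (size 1), [p¹⁰] (size 1), [p¹²] (size 1), [p¹⁴] (size 1), [q] (size 2), [pq] (size 2), [p²q] (size 2), [p¹¹q] (size 2), [p⁴q] (size 2), [p¹³q] (size 2), [p¹⁴q] (size 2), [p¹⁵q] (size 2).
Class equation: 1 + 2 + 1 + 2 + 1 + 2 + 1 + 2 + 1 + 1 + 1 + 1 + 2 + 2 + 2 + 2 + 2 + 2 + 2 + 2 = 32 = |G|. So G has 20 conjugacy classes.

Answer: 20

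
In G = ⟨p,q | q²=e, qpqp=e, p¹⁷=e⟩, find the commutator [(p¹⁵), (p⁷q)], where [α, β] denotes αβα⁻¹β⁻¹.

[(p¹⁵), (p⁷q)] = (p¹⁵)·(p⁷q)·(p¹⁵)⁻¹·(p⁷q)⁻¹.
  (p¹⁵) · (p⁷q) = p⁵q
  (p⁵q) · (p²) = p³q
  (p³q) · (p⁷q) = p¹³

Answer: p¹³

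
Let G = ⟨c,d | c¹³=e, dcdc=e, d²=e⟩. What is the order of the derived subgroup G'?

G' = [G, G] is generated by all commutators. The generator-pair commutators are: [c, d] = c².
The subgroup they normally generate is {e, c, c², c³, c⁴, c⁵, c⁶, c⁷, c⁸, c⁹, c¹⁰, c¹¹, c¹²}, of order 13.
Check: |G/G'| = 26/13 = 2 is the order of the abelianisation.

Answer: 13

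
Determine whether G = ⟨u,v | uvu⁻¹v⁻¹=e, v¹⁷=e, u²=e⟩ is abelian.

Each pair of generators commutes: u·v = uv = v·u. Since the generators pairwise commute, every element of G commutes with every other, so G is abelian.

Answer: Yes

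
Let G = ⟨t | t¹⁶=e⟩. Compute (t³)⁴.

Compute successive powers of (t³), reducing at each step:
  (t³)²: (t³) · t³ = t⁶
  (t³)³: (t⁶) · t³ = t⁹
  (t³)⁴: (t⁹) · t³ = t¹²

Answer: t¹²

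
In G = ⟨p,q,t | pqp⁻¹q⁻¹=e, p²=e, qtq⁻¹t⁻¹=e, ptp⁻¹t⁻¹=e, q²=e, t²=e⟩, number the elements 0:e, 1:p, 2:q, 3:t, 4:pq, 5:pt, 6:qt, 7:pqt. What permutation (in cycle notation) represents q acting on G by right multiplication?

(0 2)(1 4)(3 6)(5 7)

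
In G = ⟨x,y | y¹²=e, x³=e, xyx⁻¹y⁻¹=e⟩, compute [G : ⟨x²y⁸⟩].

First find ord(x²y⁸) by computing successive powers:
  (x²y⁸)¹ = x²y⁸, (x²y⁸)² = xy⁴, (x²y⁸)³ = e.
So |⟨x²y⁸⟩| = ord(x²y⁸) = 3. With |G| = 36, by Lagrange [G : ⟨x²y⁸⟩] = 36/3 = 12.

Answer: 12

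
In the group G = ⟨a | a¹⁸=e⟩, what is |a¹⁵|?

Compute successive powers until reaching e:
  (a¹⁵)¹ = a¹⁵, (a¹⁵)² = a¹², (a¹⁵)³ = a⁹, (a¹⁵)⁴ = a⁶, (a¹⁵)⁵ = a³, (a¹⁵)⁶ = e.
The smallest positive k with (a¹⁵)ᵏ = e is 6.

Answer: 6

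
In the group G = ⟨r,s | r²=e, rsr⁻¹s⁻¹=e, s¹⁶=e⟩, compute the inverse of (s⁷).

The order of (s⁷) is 16 (smallest k with (s⁷)ᵏ = e), so (s⁷)⁻¹ = (s⁷)¹⁵ = s⁹.
Check: (s⁷) · (s⁹) → (s⁷) · s⁹ = e, giving e as required.

Answer: s⁹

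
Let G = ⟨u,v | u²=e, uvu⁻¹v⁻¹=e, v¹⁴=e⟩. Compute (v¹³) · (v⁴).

Compute (v¹³) · (v⁴) by multiplying left to right and reducing via the relations at each step:
  (v¹³) · v⁴ = v³

Answer: v³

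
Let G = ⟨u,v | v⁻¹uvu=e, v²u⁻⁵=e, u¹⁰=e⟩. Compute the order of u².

Compute successive powers until reaching e:
  (u²)¹ = u², (u²)² = u⁴, (u²)³ = u⁶, (u²)⁴ = u⁸, (u²)⁵ = e.
The smallest positive k with (u²)ᵏ = e is 5.

Answer: 5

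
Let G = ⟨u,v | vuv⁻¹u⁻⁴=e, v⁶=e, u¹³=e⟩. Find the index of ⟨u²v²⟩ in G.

First find ord(u²v²) by computing successive powers:
  (u²v²)¹ = u²v², (u²v²)² = u⁸v⁴, (u²v²)³ = e.
So |⟨u²v²⟩| = ord(u²v²) = 3. With |G| = 78, by Lagrange [G : ⟨u²v²⟩] = 78/3 = 26.

Answer: 26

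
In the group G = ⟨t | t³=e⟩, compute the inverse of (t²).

The order of (t²) is 3 (smallest k with (t²)ᵏ = e), so (t²)⁻¹ = (t²)² = t.
Check: (t²) · t → (t²) · t = e, giving e as required.

Answer: t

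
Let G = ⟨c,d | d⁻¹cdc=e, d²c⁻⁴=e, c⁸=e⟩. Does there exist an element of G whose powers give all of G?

Every cyclic group is abelian. But c·d = cd while d·c = c³d⁻¹, so c·d ≠ d·c and G is not abelian. Hence G is not cyclic.

Answer: No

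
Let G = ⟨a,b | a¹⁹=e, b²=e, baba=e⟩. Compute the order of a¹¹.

Compute successive powers until reaching e:
  (a¹¹)¹ = a¹¹, (a¹¹)² = a³, (a¹¹)³ = a¹⁴, (a¹¹)⁴ = a⁶, (a¹¹)⁵ = a¹⁷, (a¹¹)⁶ = a⁹, (a¹¹)⁷ = a, (a¹¹)⁸ = a¹², (a¹¹)⁹ = a⁴, (a¹¹)¹⁰ = a¹⁵, (a¹¹)¹¹ = a⁷, (a¹¹)¹² = a¹⁸, (a¹¹)¹³ = a¹⁰, (a¹¹)¹⁴ = a², (a¹¹)¹⁵ = a¹³, (a¹¹)¹⁶ = a⁵, (a¹¹)¹⁷ = a¹⁶, (a¹¹)¹⁸ = a⁸, (a¹¹)¹⁹ = e.
The smallest positive k with (a¹¹)ᵏ = e is 19.

Answer: 19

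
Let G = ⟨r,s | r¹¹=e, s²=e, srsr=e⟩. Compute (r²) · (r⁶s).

Compute (r²) · (r⁶s) by multiplying left to right and reducing via the relations at each step:
  (r²) · r⁶ = r⁸
  (r⁸) · s = r⁸s

Answer: r⁸s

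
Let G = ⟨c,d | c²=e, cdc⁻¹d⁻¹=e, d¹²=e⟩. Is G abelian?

Each pair of generators commutes: c·d = cd = d·c. Since the generators pairwise commute, every element of G commutes with every other, so G is abelian.

Answer: Yes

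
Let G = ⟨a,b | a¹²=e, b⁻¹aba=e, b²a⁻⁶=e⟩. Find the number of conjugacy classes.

The conjugacy classes (representative and size) are:
  [e] (size 1), [a¹¹] (size 2), [a²] (size 2), [a⁹] (size 2), [a⁴] (size 2), [a⁵] (size 2), [a⁶] (size 1), [a²b] (size 6), [ab] (size 6).
Class equation: 1 + 2 + 2 + 2 + 2 + 2 + 1 + 6 + 6 = 24 = |G|. So G has 9 conjugacy classes.

Answer: 9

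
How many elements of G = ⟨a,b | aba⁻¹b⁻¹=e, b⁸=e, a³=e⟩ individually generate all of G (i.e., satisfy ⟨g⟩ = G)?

G is cyclic of order 24. An element generates G iff its order is 24, and a cyclic group of order 24 has exactly φ(24) = 8 such elements.

Answer: 8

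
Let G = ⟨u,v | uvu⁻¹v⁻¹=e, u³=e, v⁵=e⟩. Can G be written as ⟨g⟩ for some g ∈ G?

|G| = 15. The element uv has order 15 (its powers give 15 distinct elements), so ⟨uv⟩ = G and G is cyclic.

Answer: Yes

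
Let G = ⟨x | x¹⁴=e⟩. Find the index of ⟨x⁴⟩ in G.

First find ord(x⁴) by computing successive powers:
  (x⁴)¹ = x⁴, (x⁴)² = x⁸, (x⁴)³ = x¹², (x⁴)⁴ = x², (x⁴)⁵ = x⁶, (x⁴)⁶ = x¹⁰, (x⁴)⁷ = e.
So |⟨x⁴⟩| = ord(x⁴) = 7. With |G| = 14, by Lagrange [G : ⟨x⁴⟩] = 14/7 = 2.

Answer: 2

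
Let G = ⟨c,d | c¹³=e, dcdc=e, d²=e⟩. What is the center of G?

An element z ∈ Z(G) iff z commutes with every generator.
For example e is central: e·c = c = c·e; e·d = d = d·e.
Whereas c ∉ Z(G) since c·d = cd ≠ c¹²d = d·c.
Checking each of the 26 elements this way gives Z(G) = {e}, of order 1.

Answer: {e}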